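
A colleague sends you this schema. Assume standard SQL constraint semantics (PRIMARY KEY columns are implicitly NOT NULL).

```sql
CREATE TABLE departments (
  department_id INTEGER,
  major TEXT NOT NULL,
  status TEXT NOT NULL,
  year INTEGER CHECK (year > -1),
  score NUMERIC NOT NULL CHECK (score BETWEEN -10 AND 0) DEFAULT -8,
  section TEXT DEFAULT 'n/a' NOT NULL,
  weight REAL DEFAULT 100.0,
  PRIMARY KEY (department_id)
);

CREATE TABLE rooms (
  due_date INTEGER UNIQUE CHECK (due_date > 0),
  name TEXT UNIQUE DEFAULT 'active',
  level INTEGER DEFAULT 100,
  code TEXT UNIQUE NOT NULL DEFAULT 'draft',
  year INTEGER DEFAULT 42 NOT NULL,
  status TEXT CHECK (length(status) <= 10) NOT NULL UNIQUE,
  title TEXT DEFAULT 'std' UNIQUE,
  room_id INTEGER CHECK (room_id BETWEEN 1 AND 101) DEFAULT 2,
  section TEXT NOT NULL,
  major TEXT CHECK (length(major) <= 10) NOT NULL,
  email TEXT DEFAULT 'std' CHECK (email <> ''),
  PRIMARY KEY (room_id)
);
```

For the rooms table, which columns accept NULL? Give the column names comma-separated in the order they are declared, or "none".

- due_date: CHECK does not forbid NULL (a CHECK constraint passes when its expression is NULL) → nullable.
- name: UNIQUE does not imply NOT NULL → nullable.
- level: DEFAULT only fills an omitted column; an explicit NULL is still allowed → nullable.
- code: declared NOT NULL → not nullable.
- year: declared NOT NULL → not nullable.
- status: declared NOT NULL → not nullable.
- title: UNIQUE does not imply NOT NULL → nullable.
- room_id: part of the PRIMARY KEY, which implies NOT NULL → not nullable.
- section: declared NOT NULL → not nullable.
- major: declared NOT NULL → not nullable.
- email: CHECK does not forbid NULL (a CHECK constraint passes when its expression is NULL) → nullable.

due_date, name, level, title, email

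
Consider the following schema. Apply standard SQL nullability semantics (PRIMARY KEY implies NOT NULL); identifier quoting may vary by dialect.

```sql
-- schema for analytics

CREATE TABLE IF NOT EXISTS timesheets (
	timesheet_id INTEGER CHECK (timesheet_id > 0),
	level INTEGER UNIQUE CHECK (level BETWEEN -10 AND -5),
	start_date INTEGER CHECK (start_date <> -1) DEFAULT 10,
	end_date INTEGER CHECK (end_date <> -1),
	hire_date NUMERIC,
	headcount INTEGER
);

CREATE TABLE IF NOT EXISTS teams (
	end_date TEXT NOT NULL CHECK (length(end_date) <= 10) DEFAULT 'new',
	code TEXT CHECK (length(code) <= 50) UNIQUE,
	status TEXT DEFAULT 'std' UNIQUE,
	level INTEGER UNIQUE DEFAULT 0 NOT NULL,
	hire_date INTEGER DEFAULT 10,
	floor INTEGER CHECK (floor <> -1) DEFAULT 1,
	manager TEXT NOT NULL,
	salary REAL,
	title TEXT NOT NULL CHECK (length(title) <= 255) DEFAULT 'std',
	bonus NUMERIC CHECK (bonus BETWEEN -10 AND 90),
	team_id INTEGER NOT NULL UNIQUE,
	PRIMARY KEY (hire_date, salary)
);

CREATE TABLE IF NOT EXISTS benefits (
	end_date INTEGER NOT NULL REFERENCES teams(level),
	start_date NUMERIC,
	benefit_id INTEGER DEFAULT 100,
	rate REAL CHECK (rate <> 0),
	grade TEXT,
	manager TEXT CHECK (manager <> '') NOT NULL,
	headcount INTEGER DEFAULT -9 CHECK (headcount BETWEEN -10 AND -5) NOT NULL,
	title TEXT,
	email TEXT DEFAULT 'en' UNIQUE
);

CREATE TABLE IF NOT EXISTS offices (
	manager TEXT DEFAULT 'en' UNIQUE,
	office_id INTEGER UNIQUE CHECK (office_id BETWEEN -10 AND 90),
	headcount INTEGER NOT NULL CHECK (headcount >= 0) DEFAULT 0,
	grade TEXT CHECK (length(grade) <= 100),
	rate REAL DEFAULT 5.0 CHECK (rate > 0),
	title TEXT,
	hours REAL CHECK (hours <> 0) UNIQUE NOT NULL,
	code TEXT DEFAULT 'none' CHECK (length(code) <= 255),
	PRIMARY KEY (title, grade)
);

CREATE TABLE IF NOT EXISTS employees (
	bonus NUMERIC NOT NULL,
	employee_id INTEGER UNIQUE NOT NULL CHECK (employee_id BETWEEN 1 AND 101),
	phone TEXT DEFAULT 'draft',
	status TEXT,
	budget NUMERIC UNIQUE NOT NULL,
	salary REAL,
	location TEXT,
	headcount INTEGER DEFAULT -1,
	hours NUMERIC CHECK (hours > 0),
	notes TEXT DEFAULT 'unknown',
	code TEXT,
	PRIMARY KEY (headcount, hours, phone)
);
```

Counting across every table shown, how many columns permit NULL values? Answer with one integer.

timesheets: 6 nullable (timesheet_id, level, start_date, end_date, hire_date, headcount — PK none and explicit NOT NULL columns excluded).
teams: 4 nullable (code, status, floor, bonus — PK (hire_date, salary) and explicit NOT NULL columns excluded).
benefits: 6 nullable (start_date, benefit_id, rate, grade, title, email — PK none and explicit NOT NULL columns excluded).
offices: 4 nullable (manager, office_id, rate, code — PK (title, grade) and explicit NOT NULL columns excluded).
employees: 5 nullable (status, salary, location, notes, code — PK (headcount, hours, phone) and explicit NOT NULL columns excluded).
Total: 6 + 4 + 6 + 4 + 5 = 25.

25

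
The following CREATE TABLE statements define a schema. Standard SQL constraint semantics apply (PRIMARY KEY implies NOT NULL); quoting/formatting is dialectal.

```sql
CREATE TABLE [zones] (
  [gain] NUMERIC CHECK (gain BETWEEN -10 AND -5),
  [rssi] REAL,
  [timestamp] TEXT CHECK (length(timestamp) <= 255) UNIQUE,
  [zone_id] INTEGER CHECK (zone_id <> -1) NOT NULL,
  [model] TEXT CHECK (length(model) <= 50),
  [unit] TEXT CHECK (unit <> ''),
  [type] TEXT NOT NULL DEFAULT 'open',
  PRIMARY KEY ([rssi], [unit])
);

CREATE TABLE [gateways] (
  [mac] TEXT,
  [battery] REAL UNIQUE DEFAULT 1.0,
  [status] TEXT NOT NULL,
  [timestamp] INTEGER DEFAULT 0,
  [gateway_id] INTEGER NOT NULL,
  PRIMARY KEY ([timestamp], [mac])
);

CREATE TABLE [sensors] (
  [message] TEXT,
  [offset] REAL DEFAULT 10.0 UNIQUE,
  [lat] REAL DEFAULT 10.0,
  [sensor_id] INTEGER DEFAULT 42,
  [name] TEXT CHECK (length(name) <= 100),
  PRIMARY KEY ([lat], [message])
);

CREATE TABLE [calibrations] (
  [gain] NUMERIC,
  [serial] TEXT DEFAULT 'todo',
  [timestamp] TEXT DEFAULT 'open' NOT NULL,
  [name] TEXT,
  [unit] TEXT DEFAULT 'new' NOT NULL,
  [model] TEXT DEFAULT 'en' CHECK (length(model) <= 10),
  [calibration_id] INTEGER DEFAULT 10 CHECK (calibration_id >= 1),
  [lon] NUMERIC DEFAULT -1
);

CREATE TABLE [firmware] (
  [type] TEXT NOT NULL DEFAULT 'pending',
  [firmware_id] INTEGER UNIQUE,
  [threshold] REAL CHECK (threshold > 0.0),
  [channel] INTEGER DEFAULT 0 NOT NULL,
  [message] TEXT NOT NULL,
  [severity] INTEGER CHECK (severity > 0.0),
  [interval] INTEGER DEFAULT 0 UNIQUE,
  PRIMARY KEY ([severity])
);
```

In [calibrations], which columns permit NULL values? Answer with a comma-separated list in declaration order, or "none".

gain, serial, name, model, calibration_id, lon

- gain: no NOT NULL constraint applies → nullable.
- serial: DEFAULT only fills an omitted column; an explicit NULL is still allowed → nullable.
- timestamp: declared NOT NULL → not nullable.
- name: no NOT NULL constraint applies → nullable.
- unit: declared NOT NULL → not nullable.
- model: CHECK does not forbid NULL (a CHECK constraint passes when its expression is NULL) → nullable.
- calibration_id: CHECK does not forbid NULL (a CHECK constraint passes when its expression is NULL) → nullable.
- lon: DEFAULT only fills an omitted column; an explicit NULL is still allowed → nullable.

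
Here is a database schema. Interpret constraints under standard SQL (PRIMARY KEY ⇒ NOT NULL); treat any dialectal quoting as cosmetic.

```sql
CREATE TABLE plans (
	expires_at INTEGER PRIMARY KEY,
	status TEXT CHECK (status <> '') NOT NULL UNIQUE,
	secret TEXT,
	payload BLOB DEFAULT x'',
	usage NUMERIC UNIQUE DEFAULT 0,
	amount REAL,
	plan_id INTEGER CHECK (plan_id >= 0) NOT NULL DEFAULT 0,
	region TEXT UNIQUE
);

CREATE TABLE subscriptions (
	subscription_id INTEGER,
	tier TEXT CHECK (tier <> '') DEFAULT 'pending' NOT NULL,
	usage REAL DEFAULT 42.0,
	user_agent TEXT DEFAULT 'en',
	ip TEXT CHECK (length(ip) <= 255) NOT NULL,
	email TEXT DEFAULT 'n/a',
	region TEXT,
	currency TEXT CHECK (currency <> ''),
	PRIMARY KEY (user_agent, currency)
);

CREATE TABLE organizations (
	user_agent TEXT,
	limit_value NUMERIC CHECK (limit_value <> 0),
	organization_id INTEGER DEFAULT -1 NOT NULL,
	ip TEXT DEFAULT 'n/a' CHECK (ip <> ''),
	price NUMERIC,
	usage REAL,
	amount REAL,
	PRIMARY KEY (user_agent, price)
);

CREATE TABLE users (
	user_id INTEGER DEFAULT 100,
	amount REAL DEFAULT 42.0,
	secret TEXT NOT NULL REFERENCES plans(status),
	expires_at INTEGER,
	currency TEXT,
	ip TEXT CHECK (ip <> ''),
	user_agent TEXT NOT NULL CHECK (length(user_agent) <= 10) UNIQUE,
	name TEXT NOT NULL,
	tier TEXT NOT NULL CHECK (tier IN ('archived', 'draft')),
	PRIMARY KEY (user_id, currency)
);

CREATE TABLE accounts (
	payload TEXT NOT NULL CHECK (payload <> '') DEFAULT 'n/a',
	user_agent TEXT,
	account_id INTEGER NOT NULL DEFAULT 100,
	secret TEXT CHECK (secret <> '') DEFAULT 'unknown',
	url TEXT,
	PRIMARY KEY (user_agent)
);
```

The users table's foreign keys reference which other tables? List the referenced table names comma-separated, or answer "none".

- secret REFERENCES plans(status).

plans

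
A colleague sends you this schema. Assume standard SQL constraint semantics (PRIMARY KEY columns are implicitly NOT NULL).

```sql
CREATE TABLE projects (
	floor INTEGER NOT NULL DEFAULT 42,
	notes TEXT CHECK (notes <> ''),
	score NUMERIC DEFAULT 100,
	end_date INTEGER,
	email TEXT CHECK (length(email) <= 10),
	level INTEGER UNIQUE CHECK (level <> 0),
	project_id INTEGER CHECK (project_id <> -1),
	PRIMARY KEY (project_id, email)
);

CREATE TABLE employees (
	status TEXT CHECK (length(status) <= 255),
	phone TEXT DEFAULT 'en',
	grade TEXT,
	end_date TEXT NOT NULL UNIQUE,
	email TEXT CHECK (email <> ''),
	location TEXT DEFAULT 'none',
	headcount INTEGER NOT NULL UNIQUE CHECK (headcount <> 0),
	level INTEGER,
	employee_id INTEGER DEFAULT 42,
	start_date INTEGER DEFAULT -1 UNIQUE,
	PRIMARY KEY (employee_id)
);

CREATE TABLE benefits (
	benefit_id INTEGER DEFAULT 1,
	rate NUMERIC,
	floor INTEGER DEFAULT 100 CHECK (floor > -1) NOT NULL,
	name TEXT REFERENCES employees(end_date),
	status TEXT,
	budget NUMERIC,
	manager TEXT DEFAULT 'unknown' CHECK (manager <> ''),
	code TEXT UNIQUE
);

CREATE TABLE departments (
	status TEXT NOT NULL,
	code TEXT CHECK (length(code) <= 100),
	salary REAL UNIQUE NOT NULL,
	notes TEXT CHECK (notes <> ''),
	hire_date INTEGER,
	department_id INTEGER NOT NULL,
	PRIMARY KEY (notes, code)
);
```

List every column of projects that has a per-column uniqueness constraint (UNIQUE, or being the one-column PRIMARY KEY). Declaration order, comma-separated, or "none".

level

- floor: no UNIQUE or single-column PK constraint.
- notes: no UNIQUE or single-column PK constraint.
- score: no UNIQUE or single-column PK constraint.
- end_date: no UNIQUE or single-column PK constraint.
- email: part of a composite PRIMARY KEY — only the tuple is unique, not this column on its own.
- level: declared UNIQUE → unique.
- project_id: part of a composite PRIMARY KEY — only the tuple is unique, not this column on its own.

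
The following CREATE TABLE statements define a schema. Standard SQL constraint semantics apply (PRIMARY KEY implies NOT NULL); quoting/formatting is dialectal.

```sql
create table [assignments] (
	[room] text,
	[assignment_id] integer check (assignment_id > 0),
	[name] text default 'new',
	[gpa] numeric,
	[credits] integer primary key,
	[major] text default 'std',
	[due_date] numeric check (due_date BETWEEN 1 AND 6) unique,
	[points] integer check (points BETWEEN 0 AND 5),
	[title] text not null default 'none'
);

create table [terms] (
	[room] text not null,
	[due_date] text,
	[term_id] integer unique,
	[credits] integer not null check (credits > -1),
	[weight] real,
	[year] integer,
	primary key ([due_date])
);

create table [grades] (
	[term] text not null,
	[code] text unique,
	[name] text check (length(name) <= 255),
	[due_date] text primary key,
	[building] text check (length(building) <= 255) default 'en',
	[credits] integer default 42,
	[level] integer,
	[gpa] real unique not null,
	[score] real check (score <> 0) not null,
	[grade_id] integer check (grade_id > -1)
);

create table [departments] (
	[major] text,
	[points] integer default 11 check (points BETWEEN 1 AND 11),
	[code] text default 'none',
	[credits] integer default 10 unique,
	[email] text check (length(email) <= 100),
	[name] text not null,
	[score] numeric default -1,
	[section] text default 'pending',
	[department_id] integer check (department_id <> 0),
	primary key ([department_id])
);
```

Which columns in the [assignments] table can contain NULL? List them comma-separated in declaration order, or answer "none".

- room: no NOT NULL constraint applies → nullable.
- assignment_id: CHECK does not forbid NULL (a CHECK constraint passes when its expression is NULL) → nullable.
- name: DEFAULT only fills an omitted column; an explicit NULL is still allowed → nullable.
- gpa: no NOT NULL constraint applies → nullable.
- credits: part of the PRIMARY KEY, which implies NOT NULL → not nullable.
- major: DEFAULT only fills an omitted column; an explicit NULL is still allowed → nullable.
- due_date: CHECK does not forbid NULL (a CHECK constraint passes when its expression is NULL) → nullable.
- points: CHECK does not forbid NULL (a CHECK constraint passes when its expression is NULL) → nullable.
- title: declared NOT NULL → not nullable.

room, assignment_id, name, gpa, major, due_date, points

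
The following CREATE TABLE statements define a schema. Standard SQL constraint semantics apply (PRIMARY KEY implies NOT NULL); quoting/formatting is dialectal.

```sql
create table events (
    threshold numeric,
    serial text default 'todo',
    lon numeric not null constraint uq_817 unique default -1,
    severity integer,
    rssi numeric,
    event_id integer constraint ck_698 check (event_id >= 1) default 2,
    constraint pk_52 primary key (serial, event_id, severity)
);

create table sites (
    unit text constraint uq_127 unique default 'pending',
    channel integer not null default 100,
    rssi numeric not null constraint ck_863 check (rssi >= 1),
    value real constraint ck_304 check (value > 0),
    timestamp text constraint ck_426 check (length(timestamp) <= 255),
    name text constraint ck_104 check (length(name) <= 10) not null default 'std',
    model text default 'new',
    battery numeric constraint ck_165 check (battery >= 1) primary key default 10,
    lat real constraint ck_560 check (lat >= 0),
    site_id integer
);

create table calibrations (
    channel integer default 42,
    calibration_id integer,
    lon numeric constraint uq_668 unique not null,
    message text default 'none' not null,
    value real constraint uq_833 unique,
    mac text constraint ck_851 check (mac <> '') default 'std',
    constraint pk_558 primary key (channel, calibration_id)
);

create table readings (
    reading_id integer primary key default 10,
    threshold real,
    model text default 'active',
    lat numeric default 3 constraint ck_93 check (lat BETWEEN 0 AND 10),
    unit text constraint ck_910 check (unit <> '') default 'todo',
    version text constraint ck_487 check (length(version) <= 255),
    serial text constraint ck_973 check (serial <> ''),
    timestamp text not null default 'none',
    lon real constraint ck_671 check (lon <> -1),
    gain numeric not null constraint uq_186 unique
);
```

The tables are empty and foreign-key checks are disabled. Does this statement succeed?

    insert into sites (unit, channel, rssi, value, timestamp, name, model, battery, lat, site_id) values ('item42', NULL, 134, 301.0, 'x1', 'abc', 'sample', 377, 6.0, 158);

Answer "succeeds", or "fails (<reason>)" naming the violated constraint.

channel is explicitly set to NULL, but channel is declared NOT NULL.

fails (NOT NULL on channel)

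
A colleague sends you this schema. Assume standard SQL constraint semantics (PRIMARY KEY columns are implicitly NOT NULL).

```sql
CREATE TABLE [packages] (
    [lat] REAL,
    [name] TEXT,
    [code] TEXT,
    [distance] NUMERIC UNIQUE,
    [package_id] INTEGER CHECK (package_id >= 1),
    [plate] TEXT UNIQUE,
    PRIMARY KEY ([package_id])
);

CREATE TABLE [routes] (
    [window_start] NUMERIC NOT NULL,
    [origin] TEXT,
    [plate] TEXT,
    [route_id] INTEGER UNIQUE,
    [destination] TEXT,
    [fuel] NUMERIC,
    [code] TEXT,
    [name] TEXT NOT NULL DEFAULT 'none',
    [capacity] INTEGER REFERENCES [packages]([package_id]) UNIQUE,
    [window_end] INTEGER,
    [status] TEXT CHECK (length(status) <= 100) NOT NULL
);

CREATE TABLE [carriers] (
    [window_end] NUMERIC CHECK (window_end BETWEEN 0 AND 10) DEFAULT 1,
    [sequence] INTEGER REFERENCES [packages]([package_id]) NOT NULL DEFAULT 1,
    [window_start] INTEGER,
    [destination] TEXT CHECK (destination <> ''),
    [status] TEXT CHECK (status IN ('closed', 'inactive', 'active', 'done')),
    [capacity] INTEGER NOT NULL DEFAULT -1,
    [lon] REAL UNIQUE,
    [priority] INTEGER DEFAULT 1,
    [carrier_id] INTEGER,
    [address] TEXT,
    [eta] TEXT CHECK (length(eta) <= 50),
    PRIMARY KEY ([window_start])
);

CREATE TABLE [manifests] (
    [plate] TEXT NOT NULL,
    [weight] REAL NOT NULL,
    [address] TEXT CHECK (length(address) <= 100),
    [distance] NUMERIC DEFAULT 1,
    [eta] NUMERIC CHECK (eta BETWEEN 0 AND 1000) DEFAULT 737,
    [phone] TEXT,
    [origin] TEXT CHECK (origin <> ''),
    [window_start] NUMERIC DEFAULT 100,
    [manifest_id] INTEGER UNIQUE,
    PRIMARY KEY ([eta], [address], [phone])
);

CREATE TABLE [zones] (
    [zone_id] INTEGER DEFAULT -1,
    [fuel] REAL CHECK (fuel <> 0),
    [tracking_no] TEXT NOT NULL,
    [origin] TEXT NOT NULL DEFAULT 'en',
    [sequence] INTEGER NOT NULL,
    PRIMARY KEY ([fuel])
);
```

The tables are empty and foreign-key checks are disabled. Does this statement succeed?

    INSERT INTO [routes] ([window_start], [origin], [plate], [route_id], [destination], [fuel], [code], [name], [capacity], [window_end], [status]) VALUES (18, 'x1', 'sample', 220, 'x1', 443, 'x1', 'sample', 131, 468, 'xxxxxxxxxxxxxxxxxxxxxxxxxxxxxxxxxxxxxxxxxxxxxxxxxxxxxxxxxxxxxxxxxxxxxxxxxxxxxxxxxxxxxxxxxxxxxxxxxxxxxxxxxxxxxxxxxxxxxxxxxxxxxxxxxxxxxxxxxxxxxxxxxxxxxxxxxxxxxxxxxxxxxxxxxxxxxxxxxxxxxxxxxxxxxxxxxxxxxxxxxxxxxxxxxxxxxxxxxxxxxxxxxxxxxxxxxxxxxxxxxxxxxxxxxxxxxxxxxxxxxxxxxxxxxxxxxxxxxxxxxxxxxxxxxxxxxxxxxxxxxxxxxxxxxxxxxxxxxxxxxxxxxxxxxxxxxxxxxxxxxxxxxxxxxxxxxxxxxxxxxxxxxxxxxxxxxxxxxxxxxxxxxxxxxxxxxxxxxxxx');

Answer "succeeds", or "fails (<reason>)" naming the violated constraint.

The value 'xxxxxxxxxxxxxxxxxxxxxxxxxxxxxxxxxxxxxxxxxxxxxxxxxxxxxxxxxxxxxxxxxxxxxxxxxxxxxxxxxxxxxxxxxxxxxxxxxxxxxxxxxxxxxxxxxxxxxxxxxxxxxxxxxxxxxxxxxxxxxxxxxxxxxxxxxxxxxxxxxxxxxxxxxxxxxxxxxxxxxxxxxxxxxxxxxxxxxxxxxxxxxxxxxxxxxxxxxxxxxxxxxxxxxxxxxxxxxxxxxxxxxxxxxxxxxxxxxxxxxxxxxxxxxxxxxxxxxxxxxxxxxxxxxxxxxxxxxxxxxxxxxxxxxxxxxxxxxxxxxxxxxxxxxxxxxxxxxxxxxxxxxxxxxxxxxxxxxxxxxxxxxxxxxxxxxxxxxxxxxxxxxxxxxxxxxxxxxxxx' for status violates CHECK (length(status) <= 100).

fails (CHECK on status)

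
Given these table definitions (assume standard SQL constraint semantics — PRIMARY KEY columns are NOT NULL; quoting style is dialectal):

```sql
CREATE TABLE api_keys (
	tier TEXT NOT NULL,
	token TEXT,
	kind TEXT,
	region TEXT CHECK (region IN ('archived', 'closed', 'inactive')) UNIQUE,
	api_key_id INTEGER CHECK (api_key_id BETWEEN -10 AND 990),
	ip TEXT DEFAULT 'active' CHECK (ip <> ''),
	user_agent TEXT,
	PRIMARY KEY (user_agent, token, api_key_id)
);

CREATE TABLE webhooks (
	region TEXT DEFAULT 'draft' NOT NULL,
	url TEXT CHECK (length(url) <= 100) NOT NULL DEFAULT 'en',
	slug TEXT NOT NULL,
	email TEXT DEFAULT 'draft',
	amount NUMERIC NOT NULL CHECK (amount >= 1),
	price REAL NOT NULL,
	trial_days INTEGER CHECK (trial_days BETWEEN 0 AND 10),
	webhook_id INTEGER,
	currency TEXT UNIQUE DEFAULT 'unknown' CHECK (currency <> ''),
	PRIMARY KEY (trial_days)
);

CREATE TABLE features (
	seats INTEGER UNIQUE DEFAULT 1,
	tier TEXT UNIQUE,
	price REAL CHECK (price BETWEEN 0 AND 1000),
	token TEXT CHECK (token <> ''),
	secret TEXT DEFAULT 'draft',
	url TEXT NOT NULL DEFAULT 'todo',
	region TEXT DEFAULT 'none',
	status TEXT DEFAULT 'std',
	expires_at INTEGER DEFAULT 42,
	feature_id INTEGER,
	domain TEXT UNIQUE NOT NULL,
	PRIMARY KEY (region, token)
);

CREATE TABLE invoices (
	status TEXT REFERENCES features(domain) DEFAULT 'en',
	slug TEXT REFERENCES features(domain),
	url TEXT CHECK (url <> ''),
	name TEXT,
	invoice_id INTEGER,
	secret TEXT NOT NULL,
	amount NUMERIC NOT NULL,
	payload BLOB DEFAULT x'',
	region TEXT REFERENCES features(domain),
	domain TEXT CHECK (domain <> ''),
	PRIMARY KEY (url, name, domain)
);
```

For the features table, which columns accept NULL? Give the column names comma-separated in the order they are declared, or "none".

seats, tier, price, secret, status, expires_at, feature_id

- seats: UNIQUE does not imply NOT NULL → nullable.
- tier: UNIQUE does not imply NOT NULL → nullable.
- price: CHECK does not forbid NULL (a CHECK constraint passes when its expression is NULL) → nullable.
- token: part of the PRIMARY KEY, which implies NOT NULL → not nullable.
- secret: DEFAULT only fills an omitted column; an explicit NULL is still allowed → nullable.
- url: declared NOT NULL → not nullable.
- region: part of the PRIMARY KEY, which implies NOT NULL → not nullable.
- status: DEFAULT only fills an omitted column; an explicit NULL is still allowed → nullable.
- expires_at: DEFAULT only fills an omitted column; an explicit NULL is still allowed → nullable.
- feature_id: no NOT NULL constraint applies → nullable.
- domain: declared NOT NULL → not nullable.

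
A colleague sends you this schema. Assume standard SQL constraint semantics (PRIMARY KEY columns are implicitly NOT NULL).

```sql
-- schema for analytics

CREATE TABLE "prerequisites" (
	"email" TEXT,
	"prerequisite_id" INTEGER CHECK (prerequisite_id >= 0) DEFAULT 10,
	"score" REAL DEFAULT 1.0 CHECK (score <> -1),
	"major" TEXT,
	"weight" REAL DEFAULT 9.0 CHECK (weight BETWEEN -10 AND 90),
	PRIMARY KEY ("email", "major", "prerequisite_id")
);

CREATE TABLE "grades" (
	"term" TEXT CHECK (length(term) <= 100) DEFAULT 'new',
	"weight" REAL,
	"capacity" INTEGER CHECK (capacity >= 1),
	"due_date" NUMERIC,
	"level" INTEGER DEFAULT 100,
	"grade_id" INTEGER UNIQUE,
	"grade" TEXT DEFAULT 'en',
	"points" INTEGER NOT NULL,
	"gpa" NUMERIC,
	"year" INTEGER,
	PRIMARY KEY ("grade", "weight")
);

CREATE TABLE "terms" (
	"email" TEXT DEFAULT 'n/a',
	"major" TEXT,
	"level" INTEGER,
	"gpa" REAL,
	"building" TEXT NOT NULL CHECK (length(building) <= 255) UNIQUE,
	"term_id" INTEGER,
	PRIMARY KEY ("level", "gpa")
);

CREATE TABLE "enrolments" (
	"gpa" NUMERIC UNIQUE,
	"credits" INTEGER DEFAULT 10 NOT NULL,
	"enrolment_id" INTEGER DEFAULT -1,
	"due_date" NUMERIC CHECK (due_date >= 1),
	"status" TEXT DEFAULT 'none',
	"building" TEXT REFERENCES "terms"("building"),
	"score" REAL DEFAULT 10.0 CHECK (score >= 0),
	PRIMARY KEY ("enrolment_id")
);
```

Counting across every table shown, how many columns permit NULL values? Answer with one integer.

prerequisites: 2 nullable (score, weight — PK (email, major, prerequisite_id) and explicit NOT NULL columns excluded).
grades: 7 nullable (term, capacity, due_date, level, grade_id, gpa, year — PK (grade, weight) and explicit NOT NULL columns excluded).
terms: 3 nullable (email, major, term_id — PK (level, gpa) and explicit NOT NULL columns excluded).
enrolments: 5 nullable (gpa, due_date, status, building, score — PK (enrolment_id) and explicit NOT NULL columns excluded).
Total: 2 + 7 + 3 + 5 = 17.

17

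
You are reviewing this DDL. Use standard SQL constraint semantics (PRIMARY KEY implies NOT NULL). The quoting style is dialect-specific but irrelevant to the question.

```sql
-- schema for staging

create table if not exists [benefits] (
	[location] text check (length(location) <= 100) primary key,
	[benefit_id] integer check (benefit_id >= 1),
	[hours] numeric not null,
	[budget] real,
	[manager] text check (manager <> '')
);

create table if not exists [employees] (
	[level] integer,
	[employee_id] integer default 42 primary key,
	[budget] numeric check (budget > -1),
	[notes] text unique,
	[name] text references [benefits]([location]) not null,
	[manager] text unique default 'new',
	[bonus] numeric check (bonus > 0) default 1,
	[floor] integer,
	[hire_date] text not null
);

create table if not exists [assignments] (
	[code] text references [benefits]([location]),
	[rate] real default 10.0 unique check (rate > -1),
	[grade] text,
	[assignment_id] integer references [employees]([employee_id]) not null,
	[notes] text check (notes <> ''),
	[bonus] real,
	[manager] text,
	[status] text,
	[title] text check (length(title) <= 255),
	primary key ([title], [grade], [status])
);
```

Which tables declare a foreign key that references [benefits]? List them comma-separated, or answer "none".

employees, assignments

- employees.name references benefits(location).
- assignments.code references benefits(location).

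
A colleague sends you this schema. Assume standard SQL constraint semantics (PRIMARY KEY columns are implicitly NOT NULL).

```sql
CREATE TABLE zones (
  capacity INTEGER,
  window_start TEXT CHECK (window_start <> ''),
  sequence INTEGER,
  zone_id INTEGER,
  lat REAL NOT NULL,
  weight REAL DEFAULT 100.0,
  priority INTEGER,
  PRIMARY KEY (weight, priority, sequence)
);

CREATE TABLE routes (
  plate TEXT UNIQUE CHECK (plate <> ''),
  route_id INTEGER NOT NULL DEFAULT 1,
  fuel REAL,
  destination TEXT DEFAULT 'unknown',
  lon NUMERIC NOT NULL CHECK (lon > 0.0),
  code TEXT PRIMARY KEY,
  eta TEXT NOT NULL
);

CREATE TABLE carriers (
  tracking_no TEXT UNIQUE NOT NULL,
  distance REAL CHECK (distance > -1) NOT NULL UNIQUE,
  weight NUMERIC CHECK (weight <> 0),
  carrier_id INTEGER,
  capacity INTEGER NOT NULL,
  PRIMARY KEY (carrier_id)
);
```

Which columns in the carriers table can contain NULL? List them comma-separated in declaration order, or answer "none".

weight

- tracking_no: declared NOT NULL → not nullable.
- distance: declared NOT NULL → not nullable.
- weight: CHECK does not forbid NULL (a CHECK constraint passes when its expression is NULL) → nullable.
- carrier_id: part of the PRIMARY KEY, which implies NOT NULL → not nullable.
- capacity: declared NOT NULL → not nullable.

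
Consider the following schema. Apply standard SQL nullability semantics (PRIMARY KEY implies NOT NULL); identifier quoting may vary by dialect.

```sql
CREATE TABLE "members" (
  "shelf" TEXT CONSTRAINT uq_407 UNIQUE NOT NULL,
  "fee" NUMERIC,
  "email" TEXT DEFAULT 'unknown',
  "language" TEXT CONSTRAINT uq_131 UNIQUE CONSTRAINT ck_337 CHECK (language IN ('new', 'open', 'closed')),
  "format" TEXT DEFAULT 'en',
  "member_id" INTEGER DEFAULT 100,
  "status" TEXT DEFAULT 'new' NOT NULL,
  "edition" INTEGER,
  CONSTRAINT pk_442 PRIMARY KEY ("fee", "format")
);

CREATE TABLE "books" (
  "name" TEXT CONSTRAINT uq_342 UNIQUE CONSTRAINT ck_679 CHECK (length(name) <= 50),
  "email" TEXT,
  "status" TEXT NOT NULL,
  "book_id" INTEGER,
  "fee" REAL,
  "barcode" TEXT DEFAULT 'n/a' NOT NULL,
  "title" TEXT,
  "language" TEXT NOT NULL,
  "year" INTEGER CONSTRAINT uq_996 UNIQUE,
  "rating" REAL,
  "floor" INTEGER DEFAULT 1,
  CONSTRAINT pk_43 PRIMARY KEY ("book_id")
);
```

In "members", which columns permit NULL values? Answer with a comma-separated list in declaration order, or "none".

- shelf: declared NOT NULL → not nullable.
- fee: part of the PRIMARY KEY, which implies NOT NULL → not nullable.
- email: DEFAULT only fills an omitted column; an explicit NULL is still allowed → nullable.
- language: CHECK does not forbid NULL (a CHECK constraint passes when its expression is NULL) → nullable.
- format: part of the PRIMARY KEY, which implies NOT NULL → not nullable.
- member_id: DEFAULT only fills an omitted column; an explicit NULL is still allowed → nullable.
- status: declared NOT NULL → not nullable.
- edition: no NOT NULL constraint applies → nullable.

email, language, member_id, edition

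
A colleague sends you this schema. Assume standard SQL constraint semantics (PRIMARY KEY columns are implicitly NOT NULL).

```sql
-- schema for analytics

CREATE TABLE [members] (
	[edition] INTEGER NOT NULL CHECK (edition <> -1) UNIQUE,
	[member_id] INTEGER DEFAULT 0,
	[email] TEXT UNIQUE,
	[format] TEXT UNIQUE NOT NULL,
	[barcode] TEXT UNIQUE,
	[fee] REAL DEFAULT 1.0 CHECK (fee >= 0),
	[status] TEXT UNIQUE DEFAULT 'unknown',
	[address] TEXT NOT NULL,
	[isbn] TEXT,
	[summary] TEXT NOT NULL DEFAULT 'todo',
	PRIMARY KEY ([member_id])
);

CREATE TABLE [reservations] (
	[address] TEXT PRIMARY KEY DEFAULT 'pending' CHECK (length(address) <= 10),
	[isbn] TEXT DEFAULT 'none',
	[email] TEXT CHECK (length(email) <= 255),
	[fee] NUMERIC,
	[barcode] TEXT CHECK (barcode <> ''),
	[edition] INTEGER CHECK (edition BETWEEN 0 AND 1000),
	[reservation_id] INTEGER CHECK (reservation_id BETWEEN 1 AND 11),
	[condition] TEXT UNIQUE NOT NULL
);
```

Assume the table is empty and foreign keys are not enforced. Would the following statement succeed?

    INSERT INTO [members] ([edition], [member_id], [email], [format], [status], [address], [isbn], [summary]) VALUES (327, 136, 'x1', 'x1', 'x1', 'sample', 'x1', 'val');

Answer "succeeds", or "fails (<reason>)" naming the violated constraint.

succeeds

NOT NULL columns: address is supplied; edition is supplied; format is supplied; member_id is supplied; summary is supplied.
CHECK constraints: 327 satisfies (edition <> -1).
No constraint is violated.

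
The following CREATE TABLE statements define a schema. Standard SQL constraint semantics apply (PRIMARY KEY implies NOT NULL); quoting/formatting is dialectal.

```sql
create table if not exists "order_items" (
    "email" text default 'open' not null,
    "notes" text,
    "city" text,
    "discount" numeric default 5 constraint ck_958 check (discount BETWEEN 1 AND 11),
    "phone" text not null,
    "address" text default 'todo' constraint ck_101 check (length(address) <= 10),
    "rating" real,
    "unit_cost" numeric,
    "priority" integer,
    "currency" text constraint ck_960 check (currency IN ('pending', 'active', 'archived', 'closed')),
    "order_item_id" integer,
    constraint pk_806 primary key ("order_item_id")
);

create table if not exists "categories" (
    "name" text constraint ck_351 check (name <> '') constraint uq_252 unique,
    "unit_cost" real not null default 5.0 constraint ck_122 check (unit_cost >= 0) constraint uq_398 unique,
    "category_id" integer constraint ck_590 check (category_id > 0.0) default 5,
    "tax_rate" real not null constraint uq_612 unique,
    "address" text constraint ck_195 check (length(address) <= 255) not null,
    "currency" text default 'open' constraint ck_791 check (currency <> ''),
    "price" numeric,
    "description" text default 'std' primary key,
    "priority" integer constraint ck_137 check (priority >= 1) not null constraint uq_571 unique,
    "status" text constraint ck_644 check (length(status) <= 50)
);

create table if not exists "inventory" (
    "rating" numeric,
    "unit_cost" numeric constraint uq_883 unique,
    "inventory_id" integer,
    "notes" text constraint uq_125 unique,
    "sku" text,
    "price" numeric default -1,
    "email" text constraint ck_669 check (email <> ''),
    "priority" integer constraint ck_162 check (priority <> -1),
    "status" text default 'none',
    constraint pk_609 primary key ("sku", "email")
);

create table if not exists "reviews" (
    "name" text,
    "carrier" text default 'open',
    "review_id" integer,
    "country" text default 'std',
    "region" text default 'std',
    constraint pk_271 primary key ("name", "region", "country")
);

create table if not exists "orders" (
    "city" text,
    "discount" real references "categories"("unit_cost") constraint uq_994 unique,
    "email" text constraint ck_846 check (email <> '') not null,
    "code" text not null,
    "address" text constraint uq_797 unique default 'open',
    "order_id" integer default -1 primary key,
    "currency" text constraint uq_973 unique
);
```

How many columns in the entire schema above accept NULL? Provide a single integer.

26

order_items: 8 nullable (notes, city, discount, address, rating, unit_cost, priority, currency — PK (order_item_id) and explicit NOT NULL columns excluded).
categories: 5 nullable (name, category_id, currency, price, status — PK (description) and explicit NOT NULL columns excluded).
inventory: 7 nullable (rating, unit_cost, inventory_id, notes, price, priority, status — PK (sku, email) and explicit NOT NULL columns excluded).
reviews: 2 nullable (carrier, review_id — PK (name, region, country) and explicit NOT NULL columns excluded).
orders: 4 nullable (city, discount, address, currency — PK (order_id) and explicit NOT NULL columns excluded).
Total: 8 + 5 + 7 + 2 + 4 = 26.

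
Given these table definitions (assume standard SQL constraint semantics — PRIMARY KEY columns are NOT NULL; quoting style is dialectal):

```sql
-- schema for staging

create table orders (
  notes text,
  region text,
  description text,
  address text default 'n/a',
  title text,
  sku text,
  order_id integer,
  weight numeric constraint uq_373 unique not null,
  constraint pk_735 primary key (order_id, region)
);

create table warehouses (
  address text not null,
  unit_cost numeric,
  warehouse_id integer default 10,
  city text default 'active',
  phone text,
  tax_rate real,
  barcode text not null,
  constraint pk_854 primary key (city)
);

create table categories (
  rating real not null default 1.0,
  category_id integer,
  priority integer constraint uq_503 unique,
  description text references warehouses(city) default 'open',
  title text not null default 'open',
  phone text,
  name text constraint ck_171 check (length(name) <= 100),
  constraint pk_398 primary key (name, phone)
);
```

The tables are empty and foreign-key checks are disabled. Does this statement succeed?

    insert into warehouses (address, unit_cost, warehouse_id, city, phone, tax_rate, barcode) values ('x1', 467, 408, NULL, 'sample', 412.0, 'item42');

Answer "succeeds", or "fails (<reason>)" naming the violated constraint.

city is explicitly set to NULL, but city is part of the PRIMARY KEY (implied NOT NULL).

fails (NOT NULL on city)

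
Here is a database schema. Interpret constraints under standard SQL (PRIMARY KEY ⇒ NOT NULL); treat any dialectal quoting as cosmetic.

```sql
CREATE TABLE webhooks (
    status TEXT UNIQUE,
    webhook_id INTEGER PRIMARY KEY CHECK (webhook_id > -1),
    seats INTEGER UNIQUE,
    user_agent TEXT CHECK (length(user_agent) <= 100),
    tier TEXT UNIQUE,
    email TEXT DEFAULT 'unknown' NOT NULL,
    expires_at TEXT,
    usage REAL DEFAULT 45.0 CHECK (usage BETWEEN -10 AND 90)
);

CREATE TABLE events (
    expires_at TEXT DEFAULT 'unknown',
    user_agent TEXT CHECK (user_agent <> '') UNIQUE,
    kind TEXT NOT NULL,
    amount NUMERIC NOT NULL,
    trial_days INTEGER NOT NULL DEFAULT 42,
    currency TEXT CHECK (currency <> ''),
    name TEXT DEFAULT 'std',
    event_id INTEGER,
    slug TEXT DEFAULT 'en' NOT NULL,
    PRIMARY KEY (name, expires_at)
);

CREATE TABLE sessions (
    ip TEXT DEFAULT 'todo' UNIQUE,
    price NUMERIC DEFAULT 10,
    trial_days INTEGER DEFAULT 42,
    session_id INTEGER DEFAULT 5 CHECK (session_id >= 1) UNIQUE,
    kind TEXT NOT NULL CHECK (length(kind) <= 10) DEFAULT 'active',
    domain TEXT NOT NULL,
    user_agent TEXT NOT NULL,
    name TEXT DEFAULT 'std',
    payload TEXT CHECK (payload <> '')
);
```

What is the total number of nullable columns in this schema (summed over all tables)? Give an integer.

webhooks: 6 nullable (status, seats, user_agent, tier, expires_at, usage — PK (webhook_id) and explicit NOT NULL columns excluded).
events: 3 nullable (user_agent, currency, event_id — PK (name, expires_at) and explicit NOT NULL columns excluded).
sessions: 6 nullable (ip, price, trial_days, session_id, name, payload — PK none and explicit NOT NULL columns excluded).
Total: 6 + 3 + 6 = 15.

15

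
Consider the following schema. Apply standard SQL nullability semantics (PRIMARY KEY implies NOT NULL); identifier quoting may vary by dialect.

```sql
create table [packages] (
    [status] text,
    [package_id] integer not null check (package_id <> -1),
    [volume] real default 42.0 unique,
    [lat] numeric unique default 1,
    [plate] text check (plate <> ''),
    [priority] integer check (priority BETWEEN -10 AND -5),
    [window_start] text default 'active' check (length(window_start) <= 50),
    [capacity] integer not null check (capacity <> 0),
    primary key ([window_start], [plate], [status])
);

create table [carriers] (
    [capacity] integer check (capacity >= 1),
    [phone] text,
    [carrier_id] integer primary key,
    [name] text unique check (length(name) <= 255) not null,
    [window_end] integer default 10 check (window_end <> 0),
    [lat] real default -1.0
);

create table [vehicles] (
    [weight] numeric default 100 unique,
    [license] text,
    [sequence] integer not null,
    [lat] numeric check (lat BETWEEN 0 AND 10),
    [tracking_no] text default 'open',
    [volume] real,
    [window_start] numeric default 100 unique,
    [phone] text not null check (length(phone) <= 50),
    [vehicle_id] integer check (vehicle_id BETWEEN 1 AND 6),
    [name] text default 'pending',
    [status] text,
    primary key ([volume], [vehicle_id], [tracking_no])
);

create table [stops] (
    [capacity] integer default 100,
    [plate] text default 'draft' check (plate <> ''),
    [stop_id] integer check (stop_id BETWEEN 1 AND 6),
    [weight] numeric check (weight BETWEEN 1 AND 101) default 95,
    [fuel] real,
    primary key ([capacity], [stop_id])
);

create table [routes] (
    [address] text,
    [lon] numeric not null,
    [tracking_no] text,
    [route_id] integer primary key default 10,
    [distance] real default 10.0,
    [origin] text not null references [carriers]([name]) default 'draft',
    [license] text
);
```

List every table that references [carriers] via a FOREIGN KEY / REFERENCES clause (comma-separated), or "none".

routes

- routes.origin references carriers(name).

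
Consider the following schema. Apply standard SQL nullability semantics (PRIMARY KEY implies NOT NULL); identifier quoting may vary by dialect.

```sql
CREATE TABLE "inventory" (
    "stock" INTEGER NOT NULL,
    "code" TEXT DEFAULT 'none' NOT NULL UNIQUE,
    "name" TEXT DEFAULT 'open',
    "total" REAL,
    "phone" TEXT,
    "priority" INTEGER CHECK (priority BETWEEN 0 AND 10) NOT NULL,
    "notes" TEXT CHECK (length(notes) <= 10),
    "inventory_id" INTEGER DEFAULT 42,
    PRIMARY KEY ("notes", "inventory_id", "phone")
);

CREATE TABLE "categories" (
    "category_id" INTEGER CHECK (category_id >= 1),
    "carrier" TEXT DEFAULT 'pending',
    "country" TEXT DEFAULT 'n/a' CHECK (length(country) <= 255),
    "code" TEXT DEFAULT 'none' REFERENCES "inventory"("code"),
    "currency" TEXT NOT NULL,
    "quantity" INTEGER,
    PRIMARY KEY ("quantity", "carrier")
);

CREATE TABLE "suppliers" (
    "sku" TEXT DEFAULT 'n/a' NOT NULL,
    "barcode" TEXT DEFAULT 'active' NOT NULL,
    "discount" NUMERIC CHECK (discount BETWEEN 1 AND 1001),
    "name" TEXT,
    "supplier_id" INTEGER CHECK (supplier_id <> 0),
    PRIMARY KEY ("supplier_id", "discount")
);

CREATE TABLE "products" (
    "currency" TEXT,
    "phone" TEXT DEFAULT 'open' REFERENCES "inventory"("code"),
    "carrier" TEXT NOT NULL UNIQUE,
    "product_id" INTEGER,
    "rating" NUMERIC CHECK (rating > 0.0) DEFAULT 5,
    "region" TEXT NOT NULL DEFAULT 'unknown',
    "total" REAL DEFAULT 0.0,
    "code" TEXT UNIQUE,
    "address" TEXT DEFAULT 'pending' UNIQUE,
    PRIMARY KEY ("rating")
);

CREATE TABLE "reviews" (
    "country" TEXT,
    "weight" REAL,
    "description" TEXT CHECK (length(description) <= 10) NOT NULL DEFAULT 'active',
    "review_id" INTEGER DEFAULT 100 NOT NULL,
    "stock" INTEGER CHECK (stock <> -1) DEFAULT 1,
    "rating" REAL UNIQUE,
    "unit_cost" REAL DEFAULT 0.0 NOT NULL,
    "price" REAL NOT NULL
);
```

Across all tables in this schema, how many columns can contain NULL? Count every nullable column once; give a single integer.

16

inventory: 2 nullable (name, total — PK (notes, inventory_id, phone) and explicit NOT NULL columns excluded).
categories: 3 nullable (category_id, country, code — PK (quantity, carrier) and explicit NOT NULL columns excluded).
suppliers: 1 nullable (name — PK (supplier_id, discount) and explicit NOT NULL columns excluded).
products: 6 nullable (currency, phone, product_id, total, code, address — PK (rating) and explicit NOT NULL columns excluded).
reviews: 4 nullable (country, weight, stock, rating — PK none and explicit NOT NULL columns excluded).
Total: 2 + 3 + 1 + 6 + 4 = 16.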